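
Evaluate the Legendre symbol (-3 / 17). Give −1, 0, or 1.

-1

First reduce: -3 ≡ 14 (mod 17).
Pull out 2: since 17 ≡ 1 (mod 8), (2/17) = +1.
Reciprocity: 7 ≡ 3 and 17 ≡ 1 (mod 4), so (7/17) = +(17/7).
Reduce top mod 7: now compute (3/7).
Reciprocity: 3 ≡ 3 and 7 ≡ 3 (mod 4), so (3/7) = −(7/3).
Reduce top mod 3: now compute (1/3).
Reached (1/3) = 1. Collecting the sign flips along the way, the symbol is -1.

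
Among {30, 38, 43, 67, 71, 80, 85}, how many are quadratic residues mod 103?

2

(30/103) = +1 → QR.
(38/103) = +1 → QR.
(43/103) = -1 → non-residue.
(67/103) = -1 → non-residue.
(71/103) = -1 → non-residue.
(80/103) = -1 → non-residue.
(85/103) = -1 → non-residue.
Total quadratic residues among the 7: 2.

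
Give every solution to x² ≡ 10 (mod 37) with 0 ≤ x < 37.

11, 26

37 ≡ 1 (mod 4), so we find a root by search.
Trying successive values, 11² = 121 ≡ 10 (mod 37). The other root is 37 − 11 = 26.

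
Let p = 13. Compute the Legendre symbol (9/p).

1

Reciprocity: 9 ≡ 1 and 13 ≡ 1 (mod 4), so (9/13) = +(13/9).
Reduce top mod 9: now compute (4/9).
Pull out 2^2: since 9 ≡ 1 (mod 8), (2/9) = +1, so (2/9)^2 = +1.
Reached (1/9) = 1. Collecting the sign flips along the way, the symbol is +1.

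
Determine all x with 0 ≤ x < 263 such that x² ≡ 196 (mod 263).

14, 249

Since 263 ≡ 3 (mod 4), a square root of 196 is 196^((263+1)/4) = 196^66 mod 263.
Repeated squaring: 196^2≡18, 196^4≡61, 196^8≡39, 196^16≡206, 196^32≡93, 196^64≡233 (mod 263).
196^66 = 196^(64+2) ≡ 249 (mod 263).
Check: 249² = 62001 ≡ 196 (mod 263). The two roots are 14 and 249.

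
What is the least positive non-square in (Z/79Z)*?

3

(2/79) = +1, so 2 is a residue.
(3/79) = −1, so 3 is the smallest positive non-residue mod 79.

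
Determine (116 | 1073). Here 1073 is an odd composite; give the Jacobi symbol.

0

Pull out 2^2: since 1073 ≡ 1 (mod 8), (2/1073) = +1, so (2/1073)^2 = +1.
Reciprocity: 29 ≡ 1 and 1073 ≡ 1 (mod 4), so (29/1073) = +(1073/29).
Reduce top mod 29: now compute (0/29).
Top reduces to 0: gcd > 1, so the symbol is 0.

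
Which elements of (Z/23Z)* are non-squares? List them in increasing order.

5 7 10 11 14 15 17 19 20 21 22

Square k = 1,…,11 (k and 23−k give the same square):
1²=1, 2²=4, 3²=9, 4²=16, 5²≡2, 6²≡13, 7²≡3, 8²≡18, 9²≡12, 10²≡8, 11²≡6 (mod 23).
The residues are {1, 2, 3, 4, 6, 8, 9, 12, 13, 16, 18}; the non-residues are the remaining 11 nonzero classes.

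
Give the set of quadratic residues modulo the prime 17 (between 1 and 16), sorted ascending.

1,2,4,8,9,13,15,16

Square k = 1,…,8 (k and 17−k give the same square):
1²=1, 2²=4, 3²=9, 4²=16, 5²≡8, 6²≡2, 7²≡15, 8²≡13 (mod 17).
So the quadratic residues mod 17 are {1, 2, 4, 8, 9, 13, 15, 16}.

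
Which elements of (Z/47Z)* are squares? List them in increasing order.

Square k = 1,…,23 (k and 47−k give the same square):
1²=1, 2²=4, 3²=9, 4²=16, 5²=25, 6²=36, 7²≡2, 8²≡17, 9²≡34, 10²≡6, 11²≡27, 12²≡3, 13²≡28, 14²≡8, 15²≡37, 16²≡21, 17²≡7, 18²≡42, 19²≡32, 20²≡24, 21²≡18, 22²≡14, 23²≡12 (mod 47).
So the quadratic residues mod 47 are {1, 2, 3, 4, 6, 7, 8, 9, 12, 14, 16, 17, 18, 21, 24, 25, 27, 28, 32, 34, 36, 37, 42}.

1,2,3,4,6,7,8,9,12,14,16,17,18,21,24,25,27,28,32,34,36,37,42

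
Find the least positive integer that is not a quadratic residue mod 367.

(2/367) = +1, so 2 is a residue.
(3/367) = −1, so 3 is the smallest positive non-residue mod 367.

3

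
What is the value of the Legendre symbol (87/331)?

1

Reciprocity: 87 ≡ 3 and 331 ≡ 3 (mod 4), so (87/331) = −(331/87).
Reduce top mod 87: now compute (70/87).
Pull out 2: since 87 ≡ 7 (mod 8), (2/87) = +1.
Reciprocity: 35 ≡ 3 and 87 ≡ 3 (mod 4), so (35/87) = −(87/35).
Reduce top mod 35: now compute (17/35).
Reciprocity: 17 ≡ 1 and 35 ≡ 3 (mod 4), so (17/35) = +(35/17).
Reduce top mod 17: now compute (1/17).
Reached (1/17) = 1. Collecting the sign flips along the way, the symbol is +1.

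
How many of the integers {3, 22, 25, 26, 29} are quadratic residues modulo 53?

2

(3/53) = -1 → non-residue.
(22/53) = -1 → non-residue.
(25/53) = +1 → QR.
(26/53) = -1 → non-residue.
(29/53) = +1 → QR.
Total quadratic residues among the 5: 2.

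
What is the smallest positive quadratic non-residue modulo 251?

2

(2/251) = −1, so 2 is the smallest positive non-residue mod 251.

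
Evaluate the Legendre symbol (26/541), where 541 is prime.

Pull out 2: since 541 ≡ 5 (mod 8), (2/541) = -1.
Reciprocity: 13 ≡ 1 and 541 ≡ 1 (mod 4), so (13/541) = +(541/13).
Reduce top mod 13: now compute (8/13).
Pull out 2^3: since 13 ≡ 5 (mod 8), (2/13) = -1, so (2/13)^3 = -1.
Reached (1/13) = 1. Collecting the sign flips along the way, the symbol is +1.

1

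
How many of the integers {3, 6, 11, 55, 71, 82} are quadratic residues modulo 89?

(3/89) = -1 → non-residue.
(6/89) = -1 → non-residue.
(11/89) = +1 → QR.
(55/89) = +1 → QR.
(71/89) = +1 → QR.
(82/89) = -1 → non-residue.
Total quadratic residues among the 6: 3.

3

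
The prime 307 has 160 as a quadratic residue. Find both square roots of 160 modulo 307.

62, 245

Since 307 ≡ 3 (mod 4), a square root of 160 is 160^((307+1)/4) = 160^77 mod 307.
Repeated squaring: 160^2≡119, 160^4≡39, 160^8≡293, 160^16≡196, 160^32≡41, 160^64≡146 (mod 307).
160^77 = 160^(64+8+4+1) ≡ 62 (mod 307).
Check: 62² = 3844 ≡ 160 (mod 307). The two roots are 62 and 245.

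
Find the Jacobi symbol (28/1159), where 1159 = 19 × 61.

Pull out 2^2: since 1159 ≡ 7 (mod 8), (2/1159) = +1, so (2/1159)^2 = +1.
Reciprocity: 7 ≡ 3 and 1159 ≡ 3 (mod 4), so (7/1159) = −(1159/7).
Reduce top mod 7: now compute (4/7).
Pull out 2^2: since 7 ≡ 7 (mod 8), (2/7) = +1, so (2/7)^2 = +1.
Reached (1/7) = 1. Collecting the sign flips along the way, the symbol is -1.

-1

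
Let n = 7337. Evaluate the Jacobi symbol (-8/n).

1

First reduce: -8 ≡ 7329 (mod 7337).
Reciprocity: 7329 ≡ 1 and 7337 ≡ 1 (mod 4), so (7329/7337) = +(7337/7329).
Reduce top mod 7329: now compute (8/7329).
Pull out 2^3: since 7329 ≡ 1 (mod 8), (2/7329) = +1, so (2/7329)^3 = +1.
Reached (1/7329) = 1. Collecting the sign flips along the way, the symbol is +1.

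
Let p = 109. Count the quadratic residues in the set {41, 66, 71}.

(41/109) = -1 → non-residue.
(66/109) = +1 → QR.
(71/109) = +1 → QR.
Total quadratic residues among the 3: 2.

2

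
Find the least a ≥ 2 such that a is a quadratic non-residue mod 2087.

(2/2087) = +1, so 2 is a residue.
(3/2087) = +1, so 3 is a residue.
(4/2087) = +1, so 4 is a residue.
(5/2087) = −1, so 5 is the smallest positive non-residue mod 2087.

5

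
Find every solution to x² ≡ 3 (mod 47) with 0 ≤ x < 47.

Since 47 ≡ 3 (mod 4), a square root of 3 is 3^((47+1)/4) = 3^12 mod 47.
Repeated squaring: 3^2≡9, 3^4≡34, 3^8≡28 (mod 47).
3^12 = 3^(8+4) ≡ 12 (mod 47).
Check: 12² = 144 ≡ 3 (mod 47). The two roots are 12 and 35.

12, 35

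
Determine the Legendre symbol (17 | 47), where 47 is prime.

1

Reciprocity: 17 ≡ 1 and 47 ≡ 3 (mod 4), so (17/47) = +(47/17).
Reduce top mod 17: now compute (13/17).
Reciprocity: 13 ≡ 1 and 17 ≡ 1 (mod 4), so (13/17) = +(17/13).
Reduce top mod 13: now compute (4/13).
Pull out 2^2: since 13 ≡ 5 (mod 8), (2/13) = -1, so (2/13)^2 = +1.
Reached (1/13) = 1. Collecting the sign flips along the way, the symbol is +1.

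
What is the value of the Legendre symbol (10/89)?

Euler's criterion: (10/89) ≡ 10^44 (mod 89).
10^2 ≡ 11 (mod 89)
10^4 ≡ 32 (mod 89)
10^8 ≡ 45 (mod 89)
10^16 ≡ 67 (mod 89)
10^32 ≡ 39 (mod 89)
10^44 = 10^(32+8+4) ≡ 1 (mod 89).
Result is 1, so (10/89) = 1.

1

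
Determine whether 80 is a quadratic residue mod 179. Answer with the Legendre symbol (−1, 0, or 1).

Pull out 2^4: since 179 ≡ 3 (mod 8), (2/179) = -1, so (2/179)^4 = +1.
Reciprocity: 5 ≡ 1 and 179 ≡ 3 (mod 4), so (5/179) = +(179/5).
Reduce top mod 5: now compute (4/5).
Pull out 2^2: since 5 ≡ 5 (mod 8), (2/5) = -1, so (2/5)^2 = +1.
Reached (1/5) = 1. Collecting the sign flips along the way, the symbol is +1.

1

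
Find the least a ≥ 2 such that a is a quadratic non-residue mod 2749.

2

(2/2749) = −1, so 2 is the smallest positive non-residue mod 2749.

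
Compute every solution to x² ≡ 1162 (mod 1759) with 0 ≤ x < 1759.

Since 1759 ≡ 3 (mod 4), a square root of 1162 is 1162^((1759+1)/4) = 1162^440 mod 1759.
Repeated squaring: 1162^2≡1091, 1162^4≡1197, 1162^8≡983, 1162^16≡598, 1162^32≡527, 1162^64≡1566, 1162^128≡310, 1162^256≡1114 (mod 1759).
1162^440 = 1162^(256+128+32+16+8) ≡ 379 (mod 1759).
Check: 379² = 143641 ≡ 1162 (mod 1759). The two roots are 379 and 1380.

379, 1380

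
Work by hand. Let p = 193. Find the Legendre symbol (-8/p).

1

Euler's criterion: (-8/193) ≡ 185^96 (mod 193).
185^2 ≡ 64 (mod 193)
185^4 ≡ 43 (mod 193)
185^8 ≡ 112 (mod 193)
185^16 ≡ 192 (mod 193)
185^32 ≡ 1 (mod 193)
185^64 ≡ 1 (mod 193)
185^96 = 185^(64+32) ≡ 1 (mod 193).
Result is 1, so (-8/193) = 1.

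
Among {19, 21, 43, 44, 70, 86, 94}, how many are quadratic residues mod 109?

(19/109) = -1 → non-residue.
(21/109) = +1 → QR.
(43/109) = +1 → QR.
(44/109) = -1 → non-residue.
(70/109) = -1 → non-residue.
(86/109) = -1 → non-residue.
(94/109) = +1 → QR.
Total quadratic residues among the 7: 3.

3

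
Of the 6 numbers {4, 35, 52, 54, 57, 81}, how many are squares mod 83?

(4/83) = +1 → QR.
(35/83) = -1 → non-residue.
(52/83) = -1 → non-residue.
(54/83) = -1 → non-residue.
(57/83) = -1 → non-residue.
(81/83) = +1 → QR.
Total quadratic residues among the 6: 2.

2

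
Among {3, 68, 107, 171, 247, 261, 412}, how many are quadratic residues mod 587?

(3/587) = +1 → QR.
(68/587) = +1 → QR.
(107/587) = -1 → non-residue.
(171/587) = -1 → non-residue.
(247/587) = +1 → QR.
(261/587) = +1 → QR.
(412/587) = -1 → non-residue.
Total quadratic residues among the 7: 4.

4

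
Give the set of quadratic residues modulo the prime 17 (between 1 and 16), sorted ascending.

1, 2, 4, 8, 9, 13, 15, 16

Square k = 1,…,8 (k and 17−k give the same square):
1²=1, 2²=4, 3²=9, 4²=16, 5²≡8, 6²≡2, 7²≡15, 8²≡13 (mod 17).
So the quadratic residues mod 17 are {1, 2, 4, 8, 9, 13, 15, 16}.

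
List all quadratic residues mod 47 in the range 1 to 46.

Square k = 1,…,23 (k and 47−k give the same square):
1²=1, 2²=4, 3²=9, 4²=16, 5²=25, 6²=36, 7²≡2, 8²≡17, 9²≡34, 10²≡6, 11²≡27, 12²≡3, 13²≡28, 14²≡8, 15²≡37, 16²≡21, 17²≡7, 18²≡42, 19²≡32, 20²≡24, 21²≡18, 22²≡14, 23²≡12 (mod 47).
So the quadratic residues mod 47 are {1, 2, 3, 4, 6, 7, 8, 9, 12, 14, 16, 17, 18, 21, 24, 25, 27, 28, 32, 34, 36, 37, 42}.

1, 2, 3, 4, 6, 7, 8, 9, 12, 14, 16, 17, 18, 21, 24, 25, 27, 28, 32, 34, 36, 37, 42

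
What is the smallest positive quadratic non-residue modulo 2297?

3

(2/2297) = +1, so 2 is a residue.
(3/2297) = −1, so 3 is the smallest positive non-residue mod 2297.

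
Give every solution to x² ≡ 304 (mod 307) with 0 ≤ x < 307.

35, 272

Since 307 ≡ 3 (mod 4), a square root of 304 is 304^((307+1)/4) = 304^77 mod 307.
Repeated squaring: 304^2≡9, 304^4≡81, 304^8≡114, 304^16≡102, 304^32≡273, 304^64≡235 (mod 307).
304^77 = 304^(64+8+4+1) ≡ 272 (mod 307).
Check: 272² = 73984 ≡ 304 (mod 307). The two roots are 35 and 272.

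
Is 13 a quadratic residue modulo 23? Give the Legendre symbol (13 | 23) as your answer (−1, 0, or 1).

Reciprocity: 13 ≡ 1 and 23 ≡ 3 (mod 4), so (13/23) = +(23/13).
Reduce top mod 13: now compute (10/13).
Pull out 2: since 13 ≡ 5 (mod 8), (2/13) = -1.
Reciprocity: 5 ≡ 1 and 13 ≡ 1 (mod 4), so (5/13) = +(13/5).
Reduce top mod 5: now compute (3/5).
Reciprocity: 3 ≡ 3 and 5 ≡ 1 (mod 4), so (3/5) = +(5/3).
Reduce top mod 3: now compute (2/3).
Pull out 2: since 3 ≡ 3 (mod 8), (2/3) = -1.
Reached (1/3) = 1. Collecting the sign flips along the way, the symbol is +1.

1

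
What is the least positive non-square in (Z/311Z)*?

(2/311) = +1, so 2 is a residue.
(3/311) = +1, so 3 is a residue.
(4/311) = +1, so 4 is a residue.
(5/311) = +1, so 5 is a residue.
(6/311) = +1, so 6 is a residue.
(7/311) = +1, so 7 is a residue.
(8/311) = +1, so 8 is a residue.
(9/311) = +1, so 9 is a residue.
(10/311) = +1, so 10 is a residue.
(11/311) = −1, so 11 is the smallest positive non-residue mod 311.

11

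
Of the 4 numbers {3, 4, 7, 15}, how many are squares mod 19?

2

(3/19) = -1 → non-residue.
(4/19) = +1 → QR.
(7/19) = +1 → QR.
(15/19) = -1 → non-residue.
Total quadratic residues among the 4: 2.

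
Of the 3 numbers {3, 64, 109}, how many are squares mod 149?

(3/149) = -1 → non-residue.
(64/149) = +1 → QR.
(109/149) = -1 → non-residue.
Total quadratic residues among the 3: 1.

1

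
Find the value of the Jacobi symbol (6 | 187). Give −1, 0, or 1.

Pull out 2: since 187 ≡ 3 (mod 8), (2/187) = -1.
Reciprocity: 3 ≡ 3 and 187 ≡ 3 (mod 4), so (3/187) = −(187/3).
Reduce top mod 3: now compute (1/3).
Reached (1/3) = 1. Collecting the sign flips along the way, the symbol is +1.

1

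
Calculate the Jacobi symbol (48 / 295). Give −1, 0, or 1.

-1

Pull out 2^4: since 295 ≡ 7 (mod 8), (2/295) = +1, so (2/295)^4 = +1.
Reciprocity: 3 ≡ 3 and 295 ≡ 3 (mod 4), so (3/295) = −(295/3).
Reduce top mod 3: now compute (1/3).
Reached (1/3) = 1. Collecting the sign flips along the way, the symbol is -1.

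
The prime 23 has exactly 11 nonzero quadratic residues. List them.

1,2,3,4,6,8,9,12,13,16,18

Square k = 1,…,11 (k and 23−k give the same square):
1²=1, 2²=4, 3²=9, 4²=16, 5²≡2, 6²≡13, 7²≡3, 8²≡18, 9²≡12, 10²≡8, 11²≡6 (mod 23).
So the quadratic residues mod 23 are {1, 2, 3, 4, 6, 8, 9, 12, 13, 16, 18}.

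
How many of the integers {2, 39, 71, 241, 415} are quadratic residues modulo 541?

(2/541) = -1 → non-residue.
(39/541) = -1 → non-residue.
(71/541) = -1 → non-residue.
(241/541) = +1 → QR.
(415/541) = -1 → non-residue.
Total quadratic residues among the 5: 1.

1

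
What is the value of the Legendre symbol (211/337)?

Reciprocity: 211 ≡ 3 and 337 ≡ 1 (mod 4), so (211/337) = +(337/211).
Reduce top mod 211: now compute (126/211).
Pull out 2: since 211 ≡ 3 (mod 8), (2/211) = -1.
Reciprocity: 63 ≡ 3 and 211 ≡ 3 (mod 4), so (63/211) = −(211/63).
Reduce top mod 63: now compute (22/63).
Pull out 2: since 63 ≡ 7 (mod 8), (2/63) = +1.
Reciprocity: 11 ≡ 3 and 63 ≡ 3 (mod 4), so (11/63) = −(63/11).
Reduce top mod 11: now compute (8/11).
Pull out 2^3: since 11 ≡ 3 (mod 8), (2/11) = -1, so (2/11)^3 = -1.
Reached (1/11) = 1. Collecting the sign flips along the way, the symbol is +1.

1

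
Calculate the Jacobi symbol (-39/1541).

1

First reduce: -39 ≡ 1502 (mod 1541).
Pull out 2: since 1541 ≡ 5 (mod 8), (2/1541) = -1.
Reciprocity: 751 ≡ 3 and 1541 ≡ 1 (mod 4), so (751/1541) = +(1541/751).
Reduce top mod 751: now compute (39/751).
Reciprocity: 39 ≡ 3 and 751 ≡ 3 (mod 4), so (39/751) = −(751/39).
Reduce top mod 39: now compute (10/39).
Pull out 2: since 39 ≡ 7 (mod 8), (2/39) = +1.
Reciprocity: 5 ≡ 1 and 39 ≡ 3 (mod 4), so (5/39) = +(39/5).
Reduce top mod 5: now compute (4/5).
Pull out 2^2: since 5 ≡ 5 (mod 8), (2/5) = -1, so (2/5)^2 = +1.
Reached (1/5) = 1. Collecting the sign flips along the way, the symbol is +1.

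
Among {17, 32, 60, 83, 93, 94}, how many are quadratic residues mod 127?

(17/127) = +1 → QR.
(32/127) = +1 → QR.
(60/127) = +1 → QR.
(83/127) = -1 → non-residue.
(93/127) = -1 → non-residue.
(94/127) = +1 → QR.
Total quadratic residues among the 6: 4.

4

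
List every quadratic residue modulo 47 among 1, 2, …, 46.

1,2,3,4,6,7,8,9,12,14,16,17,18,21,24,25,27,28,32,34,36,37,42

Square k = 1,…,23 (k and 47−k give the same square):
1²=1, 2²=4, 3²=9, 4²=16, 5²=25, 6²=36, 7²≡2, 8²≡17, 9²≡34, 10²≡6, 11²≡27, 12²≡3, 13²≡28, 14²≡8, 15²≡37, 16²≡21, 17²≡7, 18²≡42, 19²≡32, 20²≡24, 21²≡18, 22²≡14, 23²≡12 (mod 47).
So the quadratic residues mod 47 are {1, 2, 3, 4, 6, 7, 8, 9, 12, 14, 16, 17, 18, 21, 24, 25, 27, 28, 32, 34, 36, 37, 42}.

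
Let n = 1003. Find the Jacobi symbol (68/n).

Pull out 2^2: since 1003 ≡ 3 (mod 8), (2/1003) = -1, so (2/1003)^2 = +1.
Reciprocity: 17 ≡ 1 and 1003 ≡ 3 (mod 4), so (17/1003) = +(1003/17).
Reduce top mod 17: now compute (0/17).
Top reduces to 0: gcd > 1, so the symbol is 0.

0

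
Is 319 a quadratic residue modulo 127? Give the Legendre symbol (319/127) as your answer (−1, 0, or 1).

First reduce: 319 ≡ 65 (mod 127).
Reciprocity: 65 ≡ 1 and 127 ≡ 3 (mod 4), so (65/127) = +(127/65).
Reduce top mod 65: now compute (62/65).
Pull out 2: since 65 ≡ 1 (mod 8), (2/65) = +1.
Reciprocity: 31 ≡ 3 and 65 ≡ 1 (mod 4), so (31/65) = +(65/31).
Reduce top mod 31: now compute (3/31).
Reciprocity: 3 ≡ 3 and 31 ≡ 3 (mod 4), so (3/31) = −(31/3).
Reduce top mod 3: now compute (1/3).
Reached (1/3) = 1. Collecting the sign flips along the way, the symbol is -1.

-1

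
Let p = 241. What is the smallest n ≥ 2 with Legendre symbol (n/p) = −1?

7

(2/241) = +1, so 2 is a residue.
(3/241) = +1, so 3 is a residue.
(4/241) = +1, so 4 is a residue.
(5/241) = +1, so 5 is a residue.
(6/241) = +1, so 6 is a residue.
(7/241) = −1, so 7 is the smallest positive non-residue mod 241.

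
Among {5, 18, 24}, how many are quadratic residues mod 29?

2

(5/29) = +1 → QR.
(18/29) = -1 → non-residue.
(24/29) = +1 → QR.
Total quadratic residues among the 3: 2.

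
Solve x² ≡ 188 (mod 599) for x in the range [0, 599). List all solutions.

Since 599 ≡ 3 (mod 4), a square root of 188 is 188^((599+1)/4) = 188^150 mod 599.
Repeated squaring: 188^2≡3, 188^4≡9, 188^8≡81, 188^16≡571, 188^32≡185, 188^64≡82, 188^128≡135 (mod 599).
188^150 = 188^(128+16+4+2) ≡ 369 (mod 599).
Check: 369² = 136161 ≡ 188 (mod 599). The two roots are 230 and 369.

230, 369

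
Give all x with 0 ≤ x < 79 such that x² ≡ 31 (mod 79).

Since 79 ≡ 3 (mod 4), a square root of 31 is 31^((79+1)/4) = 31^20 mod 79.
Repeated squaring: 31^2≡13, 31^4≡11, 31^8≡42, 31^16≡26 (mod 79).
31^20 = 31^(16+4) ≡ 49 (mod 79).
Check: 49² = 2401 ≡ 31 (mod 79). The two roots are 30 and 49.

30, 49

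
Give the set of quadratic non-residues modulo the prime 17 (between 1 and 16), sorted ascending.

3,5,6,7,10,11,12,14

Square k = 1,…,8 (k and 17−k give the same square):
1²=1, 2²=4, 3²=9, 4²=16, 5²≡8, 6²≡2, 7²≡15, 8²≡13 (mod 17).
The residues are {1, 2, 4, 8, 9, 13, 15, 16}; the non-residues are the remaining 8 nonzero classes.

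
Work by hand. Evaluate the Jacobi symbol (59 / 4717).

-1

Reciprocity: 59 ≡ 3 and 4717 ≡ 1 (mod 4), so (59/4717) = +(4717/59).
Reduce top mod 59: now compute (56/59).
Pull out 2^3: since 59 ≡ 3 (mod 8), (2/59) = -1, so (2/59)^3 = -1.
Reciprocity: 7 ≡ 3 and 59 ≡ 3 (mod 4), so (7/59) = −(59/7).
Reduce top mod 7: now compute (3/7).
Reciprocity: 3 ≡ 3 and 7 ≡ 3 (mod 4), so (3/7) = −(7/3).
Reduce top mod 3: now compute (1/3).
Reached (1/3) = 1. Collecting the sign flips along the way, the symbol is -1.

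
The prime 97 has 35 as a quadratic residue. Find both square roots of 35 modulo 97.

97 ≡ 1 (mod 4), so we find a root by search.
Trying successive values, 36² = 1296 ≡ 35 (mod 97). The other root is 97 − 36 = 61.

36, 61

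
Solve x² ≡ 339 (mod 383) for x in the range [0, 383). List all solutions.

78, 305

Since 383 ≡ 3 (mod 4), a square root of 339 is 339^((383+1)/4) = 339^96 mod 383.
Repeated squaring: 339^2≡21, 339^4≡58, 339^8≡300, 339^16≡378, 339^32≡25, 339^64≡242 (mod 383).
339^96 = 339^(64+32) ≡ 305 (mod 383).
Check: 305² = 93025 ≡ 339 (mod 383). The two roots are 78 and 305.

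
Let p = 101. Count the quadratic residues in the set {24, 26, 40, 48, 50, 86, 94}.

(24/101) = +1 → QR.
(26/101) = -1 → non-residue.
(40/101) = -1 → non-residue.
(48/101) = -1 → non-residue.
(50/101) = -1 → non-residue.
(86/101) = -1 → non-residue.
(94/101) = -1 → non-residue.
Total quadratic residues among the 7: 1.

1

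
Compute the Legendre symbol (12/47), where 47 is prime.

1

Euler's criterion: (12/47) ≡ 12^23 (mod 47).
12^2 ≡ 3 (mod 47)
12^4 ≡ 9 (mod 47)
12^8 ≡ 34 (mod 47)
12^16 ≡ 28 (mod 47)
12^23 = 12^(16+4+2+1) ≡ 1 (mod 47).
Result is 1, so (12/47) = 1.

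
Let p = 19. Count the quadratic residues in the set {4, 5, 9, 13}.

(4/19) = +1 → QR.
(5/19) = +1 → QR.
(9/19) = +1 → QR.
(13/19) = -1 → non-residue.
Total quadratic residues among the 4: 3.

3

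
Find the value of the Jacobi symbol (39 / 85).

-1

Reciprocity: 39 ≡ 3 and 85 ≡ 1 (mod 4), so (39/85) = +(85/39).
Reduce top mod 39: now compute (7/39).
Reciprocity: 7 ≡ 3 and 39 ≡ 3 (mod 4), so (7/39) = −(39/7).
Reduce top mod 7: now compute (4/7).
Pull out 2^2: since 7 ≡ 7 (mod 8), (2/7) = +1, so (2/7)^2 = +1.
Reached (1/7) = 1. Collecting the sign flips along the way, the symbol is -1.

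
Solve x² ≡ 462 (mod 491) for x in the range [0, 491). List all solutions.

38, 453

Since 491 ≡ 3 (mod 4), a square root of 462 is 462^((491+1)/4) = 462^123 mod 491.
Repeated squaring: 462^2≡350, 462^4≡241, 462^8≡143, 462^16≡318, 462^32≡469, 462^64≡484 (mod 491).
462^123 = 462^(64+32+16+8+2+1) ≡ 38 (mod 491).
Check: 38² = 1444 ≡ 462 (mod 491). The two roots are 38 and 453.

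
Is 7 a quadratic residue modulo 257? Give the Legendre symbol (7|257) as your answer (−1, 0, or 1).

-1

Reciprocity: 7 ≡ 3 and 257 ≡ 1 (mod 4), so (7/257) = +(257/7).
Reduce top mod 7: now compute (5/7).
Reciprocity: 5 ≡ 1 and 7 ≡ 3 (mod 4), so (5/7) = +(7/5).
Reduce top mod 5: now compute (2/5).
Pull out 2: since 5 ≡ 5 (mod 8), (2/5) = -1.
Reached (1/5) = 1. Collecting the sign flips along the way, the symbol is -1.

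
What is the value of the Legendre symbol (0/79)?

0

Top reduces to 0: gcd > 1, so the symbol is 0.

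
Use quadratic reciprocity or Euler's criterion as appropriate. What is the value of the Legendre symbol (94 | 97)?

1

Euler's criterion: (94/97) ≡ 94^48 (mod 97).
94^2 ≡ 9 (mod 97)
94^4 ≡ 81 (mod 97)
94^8 ≡ 62 (mod 97)
94^16 ≡ 61 (mod 97)
94^32 ≡ 35 (mod 97)
94^48 = 94^(32+16) ≡ 1 (mod 97).
Result is 1, so (94/97) = 1.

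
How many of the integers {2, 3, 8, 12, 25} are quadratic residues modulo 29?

1

(2/29) = -1 → non-residue.
(3/29) = -1 → non-residue.
(8/29) = -1 → non-residue.
(12/29) = -1 → non-residue.
(25/29) = +1 → QR.
Total quadratic residues among the 5: 1.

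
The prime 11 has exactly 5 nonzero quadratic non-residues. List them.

Square k = 1,…,5 (k and 11−k give the same square):
1²=1, 2²=4, 3²=9, 4²≡5, 5²≡3 (mod 11).
The residues are {1, 3, 4, 5, 9}; the non-residues are the remaining 5 nonzero classes.

2 6 7 8 10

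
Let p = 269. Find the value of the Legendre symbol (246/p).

1

Pull out 2: since 269 ≡ 5 (mod 8), (2/269) = -1.
Reciprocity: 123 ≡ 3 and 269 ≡ 1 (mod 4), so (123/269) = +(269/123).
Reduce top mod 123: now compute (23/123).
Reciprocity: 23 ≡ 3 and 123 ≡ 3 (mod 4), so (23/123) = −(123/23).
Reduce top mod 23: now compute (8/23).
Pull out 2^3: since 23 ≡ 7 (mod 8), (2/23) = +1, so (2/23)^3 = +1.
Reached (1/23) = 1. Collecting the sign flips along the way, the symbol is +1.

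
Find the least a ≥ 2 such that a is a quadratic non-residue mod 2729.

3

(2/2729) = +1, so 2 is a residue.
(3/2729) = −1, so 3 is the smallest positive non-residue mod 2729.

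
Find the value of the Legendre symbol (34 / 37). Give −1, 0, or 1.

Euler's criterion: (34/37) ≡ 34^18 (mod 37).
34^2 ≡ 9 (mod 37)
34^4 ≡ 7 (mod 37)
34^8 ≡ 12 (mod 37)
34^16 ≡ 33 (mod 37)
34^18 = 34^(16+2) ≡ 1 (mod 37).
Result is 1, so (34/37) = 1.

1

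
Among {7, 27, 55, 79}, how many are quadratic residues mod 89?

2

(7/89) = -1 → non-residue.
(27/89) = -1 → non-residue.
(55/89) = +1 → QR.
(79/89) = +1 → QR.
Total quadratic residues among the 4: 2.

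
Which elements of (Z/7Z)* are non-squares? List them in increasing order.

3,5,6

Square k = 1,…,3 (k and 7−k give the same square):
1²=1, 2²=4, 3²≡2 (mod 7).
The residues are {1, 2, 4}; the non-residues are the remaining 3 nonzero classes.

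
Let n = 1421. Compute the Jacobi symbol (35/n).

Reciprocity: 35 ≡ 3 and 1421 ≡ 1 (mod 4), so (35/1421) = +(1421/35).
Reduce top mod 35: now compute (21/35).
Reciprocity: 21 ≡ 1 and 35 ≡ 3 (mod 4), so (21/35) = +(35/21).
Reduce top mod 21: now compute (14/21).
Pull out 2: since 21 ≡ 5 (mod 8), (2/21) = -1.
Reciprocity: 7 ≡ 3 and 21 ≡ 1 (mod 4), so (7/21) = +(21/7).
Reduce top mod 7: now compute (0/7).
Top reduces to 0: gcd > 1, so the symbol is 0.

0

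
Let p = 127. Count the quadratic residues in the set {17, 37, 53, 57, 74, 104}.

(17/127) = +1 → QR.
(37/127) = +1 → QR.
(53/127) = -1 → non-residue.
(57/127) = -1 → non-residue.
(74/127) = +1 → QR.
(104/127) = +1 → QR.
Total quadratic residues among the 6: 4.

4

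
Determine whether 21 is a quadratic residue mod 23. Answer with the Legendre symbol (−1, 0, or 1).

-1

Euler's criterion: (21/23) ≡ 21^11 (mod 23).
21^2 ≡ 4 (mod 23)
21^4 ≡ 16 (mod 23)
21^8 ≡ 3 (mod 23)
21^11 = 21^(8+2+1) ≡ 22 (mod 23).
Result is 22 ≡ −1, so (21/23) = −1.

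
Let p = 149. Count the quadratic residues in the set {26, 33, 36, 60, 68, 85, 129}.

(26/149) = +1 → QR.
(33/149) = +1 → QR.
(36/149) = +1 → QR.
(60/149) = -1 → non-residue.
(68/149) = +1 → QR.
(85/149) = +1 → QR.
(129/149) = +1 → QR.
Total quadratic residues among the 7: 6.

6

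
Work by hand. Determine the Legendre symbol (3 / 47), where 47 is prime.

1

Euler's criterion: (3/47) ≡ 3^23 (mod 47).
3^2 ≡ 9 (mod 47)
3^4 ≡ 34 (mod 47)
3^8 ≡ 28 (mod 47)
3^16 ≡ 32 (mod 47)
3^23 = 3^(16+4+2+1) ≡ 1 (mod 47).
Result is 1, so (3/47) = 1.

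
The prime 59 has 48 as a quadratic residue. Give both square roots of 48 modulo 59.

15, 44

Since 59 ≡ 3 (mod 4), a square root of 48 is 48^((59+1)/4) = 48^15 mod 59.
Repeated squaring: 48^2≡3, 48^4≡9, 48^8≡22 (mod 59).
48^15 = 48^(8+4+2+1) ≡ 15 (mod 59).
Check: 15² = 225 ≡ 48 (mod 59). The two roots are 15 and 44.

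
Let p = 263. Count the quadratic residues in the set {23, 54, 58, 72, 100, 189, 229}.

4

(23/263) = +1 → QR.
(54/263) = +1 → QR.
(58/263) = -1 → non-residue.
(72/263) = +1 → QR.
(100/263) = +1 → QR.
(189/263) = -1 → non-residue.
(229/263) = -1 → non-residue.
Total quadratic residues among the 7: 4.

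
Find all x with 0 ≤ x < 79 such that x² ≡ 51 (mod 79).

Since 79 ≡ 3 (mod 4), a square root of 51 is 51^((79+1)/4) = 51^20 mod 79.
Repeated squaring: 51^2≡73, 51^4≡36, 51^8≡32, 51^16≡76 (mod 79).
51^20 = 51^(16+4) ≡ 50 (mod 79).
Check: 50² = 2500 ≡ 51 (mod 79). The two roots are 29 and 50.

29, 50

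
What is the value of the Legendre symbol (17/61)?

Reciprocity: 17 ≡ 1 and 61 ≡ 1 (mod 4), so (17/61) = +(61/17).
Reduce top mod 17: now compute (10/17).
Pull out 2: since 17 ≡ 1 (mod 8), (2/17) = +1.
Reciprocity: 5 ≡ 1 and 17 ≡ 1 (mod 4), so (5/17) = +(17/5).
Reduce top mod 5: now compute (2/5).
Pull out 2: since 5 ≡ 5 (mod 8), (2/5) = -1.
Reached (1/5) = 1. Collecting the sign flips along the way, the symbol is -1.

-1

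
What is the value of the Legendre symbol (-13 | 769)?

Euler's criterion: (-13/769) ≡ 756^384 (mod 769).
756^2 ≡ 169 (mod 769)
756^4 ≡ 108 (mod 769)
756^8 ≡ 129 (mod 769)
756^16 ≡ 492 (mod 769)
756^32 ≡ 598 (mod 769)
756^64 ≡ 19 (mod 769)
756^128 ≡ 361 (mod 769)
756^256 ≡ 360 (mod 769)
756^384 = 756^(256+128) ≡ 768 (mod 769).
Result is 768 ≡ −1, so (-13/769) = −1.

-1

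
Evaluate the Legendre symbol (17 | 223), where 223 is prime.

Reciprocity: 17 ≡ 1 and 223 ≡ 3 (mod 4), so (17/223) = +(223/17).
Reduce top mod 17: now compute (2/17).
Pull out 2: since 17 ≡ 1 (mod 8), (2/17) = +1.
Reached (1/17) = 1. Collecting the sign flips along the way, the symbol is +1.

1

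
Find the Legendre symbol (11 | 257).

1

Euler's criterion: (11/257) ≡ 11^128 (mod 257).
11^2 ≡ 121 (mod 257)
11^4 ≡ 249 (mod 257)
11^8 ≡ 64 (mod 257)
11^16 ≡ 241 (mod 257)
11^32 ≡ 256 (mod 257)
11^64 ≡ 1 (mod 257)
11^128 ≡ 1 (mod 257)
11^128 = 11^(128) ≡ 1 (mod 257).
Result is 1, so (11/257) = 1.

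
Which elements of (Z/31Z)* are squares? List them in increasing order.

1 2 4 5 7 8 9 10 14 16 18 19 20 25 28

Square k = 1,…,15 (k and 31−k give the same square):
1²=1, 2²=4, 3²=9, 4²=16, 5²=25, 6²≡5, 7²≡18, 8²≡2, 9²≡19, 10²≡7, 11²≡28, 12²≡20, 13²≡14, 14²≡10, 15²≡8 (mod 31).
So the quadratic residues mod 31 are {1, 2, 4, 5, 7, 8, 9, 10, 14, 16, 18, 19, 20, 25, 28}.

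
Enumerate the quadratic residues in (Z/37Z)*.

1,3,4,7,9,10,11,12,16,21,25,26,27,28,30,33,34,36

Square k = 1,…,18 (k and 37−k give the same square):
1²=1, 2²=4, 3²=9, 4²=16, 5²=25, 6²=36, 7²≡12, 8²≡27, 9²≡7, 10²≡26, 11²≡10, 12²≡33, 13²≡21, 14²≡11, 15²≡3, 16²≡34, 17²≡30, 18²≡28 (mod 37).
So the quadratic residues mod 37 are {1, 3, 4, 7, 9, 10, 11, 12, 16, 21, 25, 26, 27, 28, 30, 33, 34, 36}.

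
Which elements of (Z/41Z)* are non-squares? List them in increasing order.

Square k = 1,…,20 (k and 41−k give the same square):
1²=1, 2²=4, 3²=9, 4²=16, 5²=25, 6²=36, 7²≡8, 8²≡23, 9²≡40, 10²≡18, 11²≡39, 12²≡21, 13²≡5, 14²≡32, 15²≡20, 16²≡10, 17²≡2, 18²≡37, 19²≡33, 20²≡31 (mod 41).
The residues are {1, 2, 4, 5, 8, 9, 10, 16, 18, 20, 21, 23, 25, 31, 32, 33, 36, 37, 39, 40}; the non-residues are the remaining 20 nonzero classes.

3, 6, 7, 11, 12, 13, 14, 15, 17, 19, 22, 24, 26, 27, 28, 29, 30, 34, 35, 38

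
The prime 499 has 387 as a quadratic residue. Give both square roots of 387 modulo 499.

214, 285

Since 499 ≡ 3 (mod 4), a square root of 387 is 387^((499+1)/4) = 387^125 mod 499.
Repeated squaring: 387^2≡69, 387^4≡270, 387^8≡46, 387^16≡120, 387^32≡428, 387^64≡51 (mod 499).
387^125 = 387^(64+32+16+8+4+1) ≡ 285 (mod 499).
Check: 285² = 81225 ≡ 387 (mod 499). The two roots are 214 and 285.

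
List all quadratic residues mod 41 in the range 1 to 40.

1,2,4,5,8,9,10,16,18,20,21,23,25,31,32,33,36,37,39,40

Square k = 1,…,20 (k and 41−k give the same square):
1²=1, 2²=4, 3²=9, 4²=16, 5²=25, 6²=36, 7²≡8, 8²≡23, 9²≡40, 10²≡18, 11²≡39, 12²≡21, 13²≡5, 14²≡32, 15²≡20, 16²≡10, 17²≡2, 18²≡37, 19²≡33, 20²≡31 (mod 41).
So the quadratic residues mod 41 are {1, 2, 4, 5, 8, 9, 10, 16, 18, 20, 21, 23, 25, 31, 32, 33, 36, 37, 39, 40}.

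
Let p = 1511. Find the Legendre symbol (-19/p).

-1

First reduce: -19 ≡ 1492 (mod 1511).
Pull out 2^2: since 1511 ≡ 7 (mod 8), (2/1511) = +1, so (2/1511)^2 = +1.
Reciprocity: 373 ≡ 1 and 1511 ≡ 3 (mod 4), so (373/1511) = +(1511/373).
Reduce top mod 373: now compute (19/373).
Reciprocity: 19 ≡ 3 and 373 ≡ 1 (mod 4), so (19/373) = +(373/19).
Reduce top mod 19: now compute (12/19).
Pull out 2^2: since 19 ≡ 3 (mod 8), (2/19) = -1, so (2/19)^2 = +1.
Reciprocity: 3 ≡ 3 and 19 ≡ 3 (mod 4), so (3/19) = −(19/3).
Reduce top mod 3: now compute (1/3).
Reached (1/3) = 1. Collecting the sign flips along the way, the symbol is -1.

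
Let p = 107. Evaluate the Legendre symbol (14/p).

1

Pull out 2: since 107 ≡ 3 (mod 8), (2/107) = -1.
Reciprocity: 7 ≡ 3 and 107 ≡ 3 (mod 4), so (7/107) = −(107/7).
Reduce top mod 7: now compute (2/7).
Pull out 2: since 7 ≡ 7 (mod 8), (2/7) = +1.
Reached (1/7) = 1. Collecting the sign flips along the way, the symbol is +1.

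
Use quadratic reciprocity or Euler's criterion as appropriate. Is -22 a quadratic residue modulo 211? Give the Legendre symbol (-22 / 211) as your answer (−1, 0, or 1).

Euler's criterion: (-22/211) ≡ 189^105 (mod 211).
189^2 ≡ 62 (mod 211)
189^4 ≡ 46 (mod 211)
189^8 ≡ 6 (mod 211)
189^16 ≡ 36 (mod 211)
189^32 ≡ 30 (mod 211)
189^64 ≡ 56 (mod 211)
189^105 = 189^(64+32+8+1) ≡ 1 (mod 211).
Result is 1, so (-22/211) = 1.

1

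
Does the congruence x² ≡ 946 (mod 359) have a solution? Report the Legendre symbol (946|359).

Euler's criterion: (946/359) ≡ 228^179 (mod 359).
228^2 ≡ 288 (mod 359)
228^4 ≡ 15 (mod 359)
228^8 ≡ 225 (mod 359)
228^16 ≡ 6 (mod 359)
228^32 ≡ 36 (mod 359)
228^64 ≡ 219 (mod 359)
228^128 ≡ 214 (mod 359)
228^179 = 228^(128+32+16+2+1) ≡ 358 (mod 359).
Result is 358 ≡ −1, so (946/359) = −1.

-1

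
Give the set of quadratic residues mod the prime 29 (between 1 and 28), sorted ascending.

1, 4, 5, 6, 7, 9, 13, 16, 20, 22, 23, 24, 25, 28

Square k = 1,…,14 (k and 29−k give the same square):
1²=1, 2²=4, 3²=9, 4²=16, 5²=25, 6²≡7, 7²≡20, 8²≡6, 9²≡23, 10²≡13, 11²≡5, 12²≡28, 13²≡24, 14²≡22 (mod 29).
So the quadratic residues mod 29 are {1, 4, 5, 6, 7, 9, 13, 16, 20, 22, 23, 24, 25, 28}.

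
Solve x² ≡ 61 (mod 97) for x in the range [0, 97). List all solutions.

97 ≡ 1 (mod 4), so we find a root by search.
Trying successive values, 35² = 1225 ≡ 61 (mod 97). The other root is 97 − 35 = 62.

35, 62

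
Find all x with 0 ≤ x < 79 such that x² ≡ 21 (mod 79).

Since 79 ≡ 3 (mod 4), a square root of 21 is 21^((79+1)/4) = 21^20 mod 79.
Repeated squaring: 21^2≡46, 21^4≡62, 21^8≡52, 21^16≡18 (mod 79).
21^20 = 21^(16+4) ≡ 10 (mod 79).
Check: 10² = 100 ≡ 21 (mod 79). The two roots are 10 and 69.

10, 69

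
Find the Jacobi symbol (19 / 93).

1

Reciprocity: 19 ≡ 3 and 93 ≡ 1 (mod 4), so (19/93) = +(93/19).
Reduce top mod 19: now compute (17/19).
Reciprocity: 17 ≡ 1 and 19 ≡ 3 (mod 4), so (17/19) = +(19/17).
Reduce top mod 17: now compute (2/17).
Pull out 2: since 17 ≡ 1 (mod 8), (2/17) = +1.
Reached (1/17) = 1. Collecting the sign flips along the way, the symbol is +1.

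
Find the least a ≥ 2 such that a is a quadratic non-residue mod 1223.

5

(2/1223) = +1, so 2 is a residue.
(3/1223) = +1, so 3 is a residue.
(4/1223) = +1, so 4 is a residue.
(5/1223) = −1, so 5 is the smallest positive non-residue mod 1223.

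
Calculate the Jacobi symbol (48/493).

1

Pull out 2^4: since 493 ≡ 5 (mod 8), (2/493) = -1, so (2/493)^4 = +1.
Reciprocity: 3 ≡ 3 and 493 ≡ 1 (mod 4), so (3/493) = +(493/3).
Reduce top mod 3: now compute (1/3).
Reached (1/3) = 1. Collecting the sign flips along the way, the symbol is +1.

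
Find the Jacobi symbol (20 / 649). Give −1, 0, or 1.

Pull out 2^2: since 649 ≡ 1 (mod 8), (2/649) = +1, so (2/649)^2 = +1.
Reciprocity: 5 ≡ 1 and 649 ≡ 1 (mod 4), so (5/649) = +(649/5).
Reduce top mod 5: now compute (4/5).
Pull out 2^2: since 5 ≡ 5 (mod 8), (2/5) = -1, so (2/5)^2 = +1.
Reached (1/5) = 1. Collecting the sign flips along the way, the symbol is +1.

1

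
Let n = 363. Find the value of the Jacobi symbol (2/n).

Pull out 2: since 363 ≡ 3 (mod 8), (2/363) = -1.
Reached (1/363) = 1. Collecting the sign flips along the way, the symbol is -1.

-1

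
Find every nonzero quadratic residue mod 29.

1, 4, 5, 6, 7, 9, 13, 16, 20, 22, 23, 24, 25, 28

Square k = 1,…,14 (k and 29−k give the same square):
1²=1, 2²=4, 3²=9, 4²=16, 5²=25, 6²≡7, 7²≡20, 8²≡6, 9²≡23, 10²≡13, 11²≡5, 12²≡28, 13²≡24, 14²≡22 (mod 29).
So the quadratic residues mod 29 are {1, 4, 5, 6, 7, 9, 13, 16, 20, 22, 23, 24, 25, 28}.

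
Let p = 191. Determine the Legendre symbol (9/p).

Reciprocity: 9 ≡ 1 and 191 ≡ 3 (mod 4), so (9/191) = +(191/9).
Reduce top mod 9: now compute (2/9).
Pull out 2: since 9 ≡ 1 (mod 8), (2/9) = +1.
Reached (1/9) = 1. Collecting the sign flips along the way, the symbol is +1.

1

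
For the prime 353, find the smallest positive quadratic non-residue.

3

(2/353) = +1, so 2 is a residue.
(3/353) = −1, so 3 is the smallest positive non-residue mod 353.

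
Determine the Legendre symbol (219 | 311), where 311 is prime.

Reciprocity: 219 ≡ 3 and 311 ≡ 3 (mod 4), so (219/311) = −(311/219).
Reduce top mod 219: now compute (92/219).
Pull out 2^2: since 219 ≡ 3 (mod 8), (2/219) = -1, so (2/219)^2 = +1.
Reciprocity: 23 ≡ 3 and 219 ≡ 3 (mod 4), so (23/219) = −(219/23).
Reduce top mod 23: now compute (12/23).
Pull out 2^2: since 23 ≡ 7 (mod 8), (2/23) = +1, so (2/23)^2 = +1.
Reciprocity: 3 ≡ 3 and 23 ≡ 3 (mod 4), so (3/23) = −(23/3).
Reduce top mod 3: now compute (2/3).
Pull out 2: since 3 ≡ 3 (mod 8), (2/3) = -1.
Reached (1/3) = 1. Collecting the sign flips along the way, the symbol is +1.

1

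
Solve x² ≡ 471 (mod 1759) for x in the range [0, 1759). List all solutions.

Since 1759 ≡ 3 (mod 4), a square root of 471 is 471^((1759+1)/4) = 471^440 mod 1759.
Repeated squaring: 471^2≡207, 471^4≡633, 471^8≡1396, 471^16≡1603, 471^32≡1469, 471^64≡1427, 471^128≡1166, 471^256≡1608 (mod 1759).
471^440 = 471^(256+128+32+16+8) ≡ 105 (mod 1759).
Check: 105² = 11025 ≡ 471 (mod 1759). The two roots are 105 and 1654.

105, 1654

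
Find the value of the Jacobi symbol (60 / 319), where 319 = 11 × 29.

Pull out 2^2: since 319 ≡ 7 (mod 8), (2/319) = +1, so (2/319)^2 = +1.
Reciprocity: 15 ≡ 3 and 319 ≡ 3 (mod 4), so (15/319) = −(319/15).
Reduce top mod 15: now compute (4/15).
Pull out 2^2: since 15 ≡ 7 (mod 8), (2/15) = +1, so (2/15)^2 = +1.
Reached (1/15) = 1. Collecting the sign flips along the way, the symbol is -1.

-1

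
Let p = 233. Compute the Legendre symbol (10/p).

-1

Pull out 2: since 233 ≡ 1 (mod 8), (2/233) = +1.
Reciprocity: 5 ≡ 1 and 233 ≡ 1 (mod 4), so (5/233) = +(233/5).
Reduce top mod 5: now compute (3/5).
Reciprocity: 3 ≡ 3 and 5 ≡ 1 (mod 4), so (3/5) = +(5/3).
Reduce top mod 3: now compute (2/3).
Pull out 2: since 3 ≡ 3 (mod 8), (2/3) = -1.
Reached (1/3) = 1. Collecting the sign flips along the way, the symbol is -1.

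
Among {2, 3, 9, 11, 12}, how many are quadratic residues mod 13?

3

(2/13) = -1 → non-residue.
(3/13) = +1 → QR.
(9/13) = +1 → QR.
(11/13) = -1 → non-residue.
(12/13) = +1 → QR.
Total quadratic residues among the 5: 3.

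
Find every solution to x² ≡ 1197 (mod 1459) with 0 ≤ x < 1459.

Since 1459 ≡ 3 (mod 4), a square root of 1197 is 1197^((1459+1)/4) = 1197^365 mod 1459.
Repeated squaring: 1197^2≡71, 1197^4≡664, 1197^8≡278, 1197^16≡1416, 1197^32≡390, 1197^64≡364, 1197^128≡1186, 1197^256≡120 (mod 1459).
1197^365 = 1197^(256+64+32+8+4+1) ≡ 1317 (mod 1459).
Check: 1317² = 1734489 ≡ 1197 (mod 1459). The two roots are 142 and 1317.

142, 1317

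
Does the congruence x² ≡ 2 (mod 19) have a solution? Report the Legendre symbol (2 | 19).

Pull out 2: since 19 ≡ 3 (mod 8), (2/19) = -1.
Reached (1/19) = 1. Collecting the sign flips along the way, the symbol is -1.

-1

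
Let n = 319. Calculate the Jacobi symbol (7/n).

-1

Reciprocity: 7 ≡ 3 and 319 ≡ 3 (mod 4), so (7/319) = −(319/7).
Reduce top mod 7: now compute (4/7).
Pull out 2^2: since 7 ≡ 7 (mod 8), (2/7) = +1, so (2/7)^2 = +1.
Reached (1/7) = 1. Collecting the sign flips along the way, the symbol is -1.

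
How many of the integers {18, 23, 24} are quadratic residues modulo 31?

1

(18/31) = +1 → QR.
(23/31) = -1 → non-residue.
(24/31) = -1 → non-residue.
Total quadratic residues among the 3: 1.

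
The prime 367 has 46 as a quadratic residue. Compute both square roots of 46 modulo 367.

Since 367 ≡ 3 (mod 4), a square root of 46 is 46^((367+1)/4) = 46^92 mod 367.
Repeated squaring: 46^2≡281, 46^4≡56, 46^8≡200, 46^16≡364, 46^32≡9, 46^64≡81 (mod 367).
46^92 = 46^(64+16+8+4) ≡ 72 (mod 367).
Check: 72² = 5184 ≡ 46 (mod 367). The two roots are 72 and 295.

72, 295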